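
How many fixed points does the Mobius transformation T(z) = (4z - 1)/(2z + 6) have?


Step 1: Fixed points satisfy T(z) = z
Step 2: 2z^2 + 2z + 1 = 0
Step 3: Discriminant = 2^2 - 4*2*1 = -4
Step 4: Number of fixed points = 2

2


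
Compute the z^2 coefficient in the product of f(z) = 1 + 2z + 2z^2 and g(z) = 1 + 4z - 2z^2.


Step 1: z^2 term in f*g comes from: (1)*(-2z^2) + (2z)*(4z) + (2z^2)*(1)
Step 2: = -2 + 8 + 2
Step 3: = 8

8


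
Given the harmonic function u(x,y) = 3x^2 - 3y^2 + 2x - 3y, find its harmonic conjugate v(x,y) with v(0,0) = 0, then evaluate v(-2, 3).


Step 1: v_x = -u_y = 6y + 3
Step 2: v_y = u_x = 6x + 2
Step 3: v = 6xy + 3x + 2y + C
Step 4: v(0,0) = 0 => C = 0
Step 5: v(-2, 3) = -36

-36


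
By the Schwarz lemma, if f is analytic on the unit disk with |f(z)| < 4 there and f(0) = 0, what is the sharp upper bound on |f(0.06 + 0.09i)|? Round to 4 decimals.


Step 1: g = f/4 maps D -> D with g(0) = 0, so by the Schwarz lemma |g(z)| <= |z|, i.e. |f(z)| <= 4|z|; this is sharp (f(z) = 4z).
Step 2: |z0|^2 = 0.06^2 + 0.09^2 = 0.0117
Step 3: |z0| = sqrt(0.0117) = 0.108167
Step 4: Best bound = 4 * |z0| = 4 * 0.108167 = 0.4327

0.4327


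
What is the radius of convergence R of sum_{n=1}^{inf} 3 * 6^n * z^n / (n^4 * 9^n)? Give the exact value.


Step 1: General term a_n = 3 * 6^n / (n^4 * 9^n)
Step 2: By the root test, |a_n|^(1/n) = 3^(1/n) * 6 / (n^(4/n) * 9) -> 6/9 as n -> infinity (since 3^(1/n) -> 1 and n^(4/n) -> 1)
Step 3: R = 1/lim|a_n|^(1/n) = 9/6 = 3/2

3/2


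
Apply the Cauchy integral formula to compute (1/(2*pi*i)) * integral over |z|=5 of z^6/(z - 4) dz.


Step 1: f(z) = z^6, a = 4 is inside |z| = 5
Step 2: By Cauchy integral formula: (1/(2pi*i)) * integral = f(a)
Step 3: f(4) = 4^6 = 4096

4096


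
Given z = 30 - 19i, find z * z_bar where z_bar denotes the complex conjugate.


Step 1: conj(z) = 30 + 19i
Step 2: z * conj(z) = 30^2 + (-19)^2
Step 3: = 900 + 361 = 1261

1261


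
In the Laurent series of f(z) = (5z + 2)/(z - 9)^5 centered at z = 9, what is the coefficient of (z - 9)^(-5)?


Step 1: Write the numerator in powers of (z - 9): 5z + 2 = 5(z - 9) + (5*9 + 2) = 5(z - 9) + 47
Step 2: Divide by (z - 9)^5: f(z) = 47(z - 9)^(-5) + 5(z - 9)^(-4)
Step 3: This finite sum is the Laurent series of f about z = 9.
Step 4: Coefficient of (z - 9)^(-5) = 5*9 + 2 = 47

47


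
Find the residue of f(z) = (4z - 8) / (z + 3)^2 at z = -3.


Step 1: Pole of order 2 at z = -3
Step 2: Res = lim d/dz [(z + 3)^2 * f(z)] as z -> -3
Step 3: (z + 3)^2 * f(z) = 4z - 8
Step 4: d/dz[4z - 8] = 4

4


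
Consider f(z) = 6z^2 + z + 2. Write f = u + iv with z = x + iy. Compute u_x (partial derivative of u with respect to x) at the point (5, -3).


Step 1: f(z) = 6(x+iy)^2 + (x+iy) + 2
Step 2: u = 6(x^2 - y^2) + x + 2
Step 3: u_x = 12x + 1
Step 4: At (5, -3): u_x = 60 + 1 = 61

61


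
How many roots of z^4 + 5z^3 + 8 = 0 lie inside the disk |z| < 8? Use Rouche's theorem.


Step 1: On |z| = 8 the three terms have sizes |z^4| = 8^4 = 4096, |5z^3| = 5*8^3 = 2560, |8| = 8
Step 2: The dominant term is g(z) = z^4; let h(z) = 5z^3 + 8 so f = g + h
Step 3: On |z| = 8: |g| = 4096 and |h| <= 2560 + 8 = 2568
Step 4: Since 4096 > 2568, |h| < |g| on |z| = 8, so by Rouche f has the same number of zeros as g inside |z| < 8
Step 5: g(z) = z^4 has 4 zeros (all at the origin) inside |z| < 8. Answer = 4

4


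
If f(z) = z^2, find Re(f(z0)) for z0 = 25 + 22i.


Step 1: z0 = 25 + 22i
Step 2: z0^2 = 25^2 - 22^2 + 1100i
Step 3: real part = 625 - 484 = 141

141


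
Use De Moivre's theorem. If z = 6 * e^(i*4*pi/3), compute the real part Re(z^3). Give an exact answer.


Step 1: By De Moivre's theorem, z^3 = 6^3 * e^(i*3*4*pi/3) = 216 * (cos(4*pi) + i*sin(4*pi))
Step 2: |z|^3 = 6^3 = 216
Step 3: Reduce the angle mod 2*pi: 4*pi - 4*pi = 0
Step 4: cos(0) = 1
Step 5: Re(z^3) = 216 * 1 = 216

216


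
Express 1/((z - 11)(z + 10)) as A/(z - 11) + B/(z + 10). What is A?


Step 1: Multiply both sides by (z - 11) and set z = 11
Step 2: A = 1 / (11 + 10)
Step 3: A = 1 / 21
Step 4: A = 1/21

1/21


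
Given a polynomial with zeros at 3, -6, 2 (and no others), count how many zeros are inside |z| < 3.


Step 1: Check each root:
  z = 3: |3| = 3 >= 3
  z = -6: |-6| = 6 >= 3
  z = 2: |2| = 2 < 3
Step 2: Count = 1

1


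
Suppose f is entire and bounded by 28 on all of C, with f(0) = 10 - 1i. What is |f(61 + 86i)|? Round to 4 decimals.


Step 1: By Liouville's theorem, a bounded entire function is constant.
Step 2: f(z) = f(0) = 10 - 1i for all z.
Step 3: |f(w)| = |10 - 1i| = sqrt(100 + 1)
Step 4: = 10.0499

10.0499


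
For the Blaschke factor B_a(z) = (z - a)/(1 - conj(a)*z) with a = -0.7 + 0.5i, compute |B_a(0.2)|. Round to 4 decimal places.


Step 1: Numerator z0 - a = 0.2 - (-0.7 + 0.5i) = 0.9 - 0.5i
Step 2: Denominator 1 - conj(a)*z0 = 1 - (-0.7 - 0.5i)*0.2 = 1.14 + 0.1i
Step 3: |z0 - a|^2 = 0.9^2 + (-0.5)^2 = 1.06; |1 - conj(a)*z0|^2 = 1.14^2 + 0.1^2 = 1.3096
Step 4: |B_a(0.2)| = sqrt(1.06 / 1.3096) = sqrt(0.809407)
Step 5: = 0.8997

0.8997


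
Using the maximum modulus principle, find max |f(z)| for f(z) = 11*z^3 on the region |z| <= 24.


Step 1: On |z| = 24, |f(z)| = 11 * |z|^3 = 11 * 24^3
Step 2: By maximum modulus principle, maximum is on boundary.
Step 3: Maximum = 11 * 13824 = 152064

152064


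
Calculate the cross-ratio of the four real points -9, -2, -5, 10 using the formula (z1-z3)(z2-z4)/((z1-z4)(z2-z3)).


Step 1: (z1-z3)(z2-z4) = (-4) * (-12) = 48
Step 2: (z1-z4)(z2-z3) = (-19) * 3 = -57
Step 3: Cross-ratio = -48/57 = -16/19

-16/19


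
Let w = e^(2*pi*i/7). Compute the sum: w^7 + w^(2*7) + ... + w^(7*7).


Step 1: The sum sum_{j=1}^{n} w^(k*j) equals n if n | k, else 0.
Step 2: Here n = 7, k = 7
Step 3: Does n divide k? 7 | 7 -> True
Step 4: Sum = 7

7


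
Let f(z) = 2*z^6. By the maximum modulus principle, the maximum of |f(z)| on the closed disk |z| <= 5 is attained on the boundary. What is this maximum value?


Step 1: On |z| = 5, |f(z)| = 2 * |z|^6 = 2 * 5^6
Step 2: By maximum modulus principle, maximum is on boundary.
Step 3: Maximum = 2 * 15625 = 31250

31250


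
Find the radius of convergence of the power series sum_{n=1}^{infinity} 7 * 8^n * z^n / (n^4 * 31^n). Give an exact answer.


Step 1: General term a_n = 7 * 8^n / (n^4 * 31^n)
Step 2: By the root test, |a_n|^(1/n) = 7^(1/n) * 8 / (n^(4/n) * 31) -> 8/31 as n -> infinity (since 7^(1/n) -> 1 and n^(4/n) -> 1)
Step 3: R = 1/lim|a_n|^(1/n) = 31/8

31/8


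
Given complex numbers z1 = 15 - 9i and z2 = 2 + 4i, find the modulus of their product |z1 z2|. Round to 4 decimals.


Step 1: |z1| = sqrt(15^2 + (-9)^2) = sqrt(306)
Step 2: |z2| = sqrt(2^2 + 4^2) = sqrt(20)
Step 3: |z1*z2| = |z1|*|z2| = sqrt(306) * sqrt(20) = sqrt(306 * 20) = sqrt(6120)
Step 4: = 78.2304

78.2304


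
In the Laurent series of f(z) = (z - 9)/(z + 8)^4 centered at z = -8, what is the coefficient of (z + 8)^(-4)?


Step 1: Write the numerator in powers of (z + 8): z - 9 = (z + 8) + (1*(-8) - 9) = (z + 8) - 17
Step 2: Divide by (z + 8)^4: f(z) = -17(z + 8)^(-4) + (z + 8)^(-3)
Step 3: This finite sum is the Laurent series of f about z = -8.
Step 4: Coefficient of (z + 8)^(-4) = 1*(-8) - 9 = -17

-17


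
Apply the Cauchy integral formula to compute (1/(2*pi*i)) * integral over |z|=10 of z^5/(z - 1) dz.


Step 1: f(z) = z^5, a = 1 is inside |z| = 10
Step 2: By Cauchy integral formula: (1/(2pi*i)) * integral = f(a)
Step 3: f(1) = 1^5 = 1

1


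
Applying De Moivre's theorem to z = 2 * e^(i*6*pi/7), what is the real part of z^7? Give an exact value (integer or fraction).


Step 1: By De Moivre's theorem, z^7 = 2^7 * e^(i*7*6*pi/7) = 128 * (cos(6*pi) + i*sin(6*pi))
Step 2: |z|^7 = 2^7 = 128
Step 3: Reduce the angle mod 2*pi: 6*pi - 6*pi = 0
Step 4: cos(0) = 1
Step 5: Re(z^7) = 128 * 1 = 128

128


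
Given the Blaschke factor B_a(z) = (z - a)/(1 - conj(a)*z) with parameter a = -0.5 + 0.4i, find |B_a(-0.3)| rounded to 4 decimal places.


Step 1: Numerator z0 - a = -0.3 - (-0.5 + 0.4i) = 0.2 - 0.4i
Step 2: Denominator 1 - conj(a)*z0 = 1 - (-0.5 - 0.4i)*(-0.3) = 0.85 - 0.12i
Step 3: |z0 - a|^2 = 0.2^2 + (-0.4)^2 = 0.2; |1 - conj(a)*z0|^2 = 0.85^2 + (-0.12)^2 = 0.7369
Step 4: |B_a(-0.3)| = sqrt(0.2 / 0.7369) = sqrt(0.271407)
Step 5: = 0.521

0.521


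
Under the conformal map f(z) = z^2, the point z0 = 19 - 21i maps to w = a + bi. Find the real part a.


Step 1: z0 = 19 - 21i
Step 2: z0^2 = 19^2 - (-21)^2 - 798i
Step 3: real part = 361 - 441 = -80

-80


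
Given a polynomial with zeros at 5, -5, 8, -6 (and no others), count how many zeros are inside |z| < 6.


Step 1: Check each root:
  z = 5: |5| = 5 < 6
  z = -5: |-5| = 5 < 6
  z = 8: |8| = 8 >= 6
  z = -6: |-6| = 6 >= 6
Step 2: Count = 2

2


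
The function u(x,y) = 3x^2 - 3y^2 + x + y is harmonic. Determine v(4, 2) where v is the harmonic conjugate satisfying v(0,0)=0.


Step 1: v_x = -u_y = 6y - 1
Step 2: v_y = u_x = 6x + 1
Step 3: v = 6xy - x + y + C
Step 4: v(0,0) = 0 => C = 0
Step 5: v(4, 2) = 46

46


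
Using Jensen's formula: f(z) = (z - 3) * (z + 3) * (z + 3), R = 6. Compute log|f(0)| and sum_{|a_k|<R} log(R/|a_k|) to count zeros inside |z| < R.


Jensen's formula: (1/2pi)*integral log|f(Re^it)|dt = log|f(0)| + sum_{|a_k|<R} log(R/|a_k|)
Step 1: f(0) = (-3) * 3 * 3 = -27
Step 2: log|f(0)| = log|3| + log|-3| + log|-3| = 3.2958
Step 3: Zeros inside |z| < 6: 3, -3, -3
Step 4: Jensen sum = log(6/3) + log(6/3) + log(6/3) = 2.0794
Step 5: n(R) = number of terms in the Jensen sum = count of zeros inside |z| < 6 = 3

3


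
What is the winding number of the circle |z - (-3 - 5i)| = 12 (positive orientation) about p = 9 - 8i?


Step 1: Center c = (-3, -5), radius = 12
Step 2: |p - c|^2 = 12^2 + (-3)^2 = 153
Step 3: r^2 = 144
Step 4: |p-c| > r so winding number = 0

0


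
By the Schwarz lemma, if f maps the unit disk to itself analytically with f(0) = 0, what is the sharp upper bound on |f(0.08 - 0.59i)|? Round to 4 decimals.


Step 1: Schwarz lemma: if f: D -> D is analytic with f(0) = 0, then |f(z)| <= |z| for all z in D, and this is sharp (f(z) = z).
Step 2: |z0|^2 = 0.08^2 + (-0.59)^2 = 0.3545
Step 3: |z0| = sqrt(0.3545) = 0.595399
Step 4: Best bound = |z0| = 0.5954

0.5954


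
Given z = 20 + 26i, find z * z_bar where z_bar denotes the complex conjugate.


Step 1: conj(z) = 20 - 26i
Step 2: z * conj(z) = 20^2 + 26^2
Step 3: = 400 + 676 = 1076

1076


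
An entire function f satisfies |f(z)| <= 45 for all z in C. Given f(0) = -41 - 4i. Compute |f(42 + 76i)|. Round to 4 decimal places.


Step 1: By Liouville's theorem, a bounded entire function is constant.
Step 2: f(z) = f(0) = -41 - 4i for all z.
Step 3: |f(w)| = |-41 - 4i| = sqrt(1681 + 16)
Step 4: = 41.1947

41.1947


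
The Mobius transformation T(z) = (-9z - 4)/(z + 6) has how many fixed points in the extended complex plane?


Step 1: Fixed points satisfy T(z) = z
Step 2: z^2 + 15z + 4 = 0
Step 3: Discriminant = 15^2 - 4*1*4 = 209
Step 4: Number of fixed points = 2

2


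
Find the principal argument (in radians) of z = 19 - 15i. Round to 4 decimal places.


Step 1: z = 19 - 15i
Step 2: arg(z) = atan2(-15, 19)
Step 3: arg(z) = -0.6683

-0.6683


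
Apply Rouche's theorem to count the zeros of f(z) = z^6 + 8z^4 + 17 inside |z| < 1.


Step 1: On |z| = 1 the three terms have sizes |z^6| = 1^6 = 1, |8z^4| = 8*1^4 = 8, |17| = 17
Step 2: The dominant term is g(z) = 17; let h(z) = z^6 + 8z^4 so f = g + h
Step 3: On |z| = 1: |g| = 17 and |h| <= 1 + 8 = 9
Step 4: Since 17 > 9, |h| < |g| on |z| = 1, so by Rouche f has the same number of zeros as g inside |z| < 1
Step 5: g(z) = 17 is a nonzero constant with no zeros inside |z| < 1. Answer = 0

0


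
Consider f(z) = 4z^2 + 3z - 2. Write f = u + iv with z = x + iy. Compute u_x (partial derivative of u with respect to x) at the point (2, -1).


Step 1: f(z) = 4(x+iy)^2 + 3(x+iy) - 2
Step 2: u = 4(x^2 - y^2) + 3x - 2
Step 3: u_x = 8x + 3
Step 4: At (2, -1): u_x = 16 + 3 = 19

19


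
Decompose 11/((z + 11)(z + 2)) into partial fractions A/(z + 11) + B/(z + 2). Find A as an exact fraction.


Step 1: Multiply both sides by (z + 11) and set z = -11
Step 2: A = 11 / (-11 + 2)
Step 3: A = 11 / (-9)
Step 4: A = -11/9

-11/9


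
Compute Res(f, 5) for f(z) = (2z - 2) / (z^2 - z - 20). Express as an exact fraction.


Step 1: Q(z) = z^2 - z - 20 = (z - 5)(z + 4)
Step 2: Q'(z) = 2z - 1
Step 3: Q'(5) = 9, P(5) = 8
Step 4: Res = P(5)/Q'(5) = 8/9 = 8/9

8/9


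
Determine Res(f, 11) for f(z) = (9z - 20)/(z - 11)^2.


Step 1: Pole of order 2 at z = 11
Step 2: Res = lim d/dz [(z - 11)^2 * f(z)] as z -> 11
Step 3: (z - 11)^2 * f(z) = 9z - 20
Step 4: d/dz[9z - 20] = 9

9


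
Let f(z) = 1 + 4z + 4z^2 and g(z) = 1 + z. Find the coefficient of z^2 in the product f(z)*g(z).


Step 1: z^2 term in f*g comes from: (1)*(0) + (4z)*(z) + (4z^2)*(1)
Step 2: = 0 + 4 + 4
Step 3: = 8

8


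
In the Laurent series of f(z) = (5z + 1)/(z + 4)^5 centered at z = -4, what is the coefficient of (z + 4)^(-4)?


Step 1: Write the numerator in powers of (z + 4): 5z + 1 = 5(z + 4) + (5*(-4) + 1) = 5(z + 4) - 19
Step 2: Divide by (z + 4)^5: f(z) = -19(z + 4)^(-5) + 5(z + 4)^(-4)
Step 3: This finite sum is the Laurent series of f about z = -4.
Step 4: Coefficient of (z + 4)^(-4) = coefficient of (z + 4) in the re-centred numerator = 5

5


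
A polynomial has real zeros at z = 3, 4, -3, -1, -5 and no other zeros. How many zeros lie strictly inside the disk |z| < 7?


Step 1: Check each root:
  z = 3: |3| = 3 < 7
  z = 4: |4| = 4 < 7
  z = -3: |-3| = 3 < 7
  z = -1: |-1| = 1 < 7
  z = -5: |-5| = 5 < 7
Step 2: Count = 5

5


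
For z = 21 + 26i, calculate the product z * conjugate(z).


Step 1: conj(z) = 21 - 26i
Step 2: z * conj(z) = 21^2 + 26^2
Step 3: = 441 + 676 = 1117

1117


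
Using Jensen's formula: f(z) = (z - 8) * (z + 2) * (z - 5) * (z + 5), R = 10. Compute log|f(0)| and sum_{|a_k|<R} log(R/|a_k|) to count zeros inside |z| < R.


Jensen's formula: (1/2pi)*integral log|f(Re^it)|dt = log|f(0)| + sum_{|a_k|<R} log(R/|a_k|)
Step 1: f(0) = (-8) * 2 * (-5) * 5 = 400
Step 2: log|f(0)| = log|8| + log|-2| + log|5| + log|-5| = 5.9915
Step 3: Zeros inside |z| < 10: 8, -2, 5, -5
Step 4: Jensen sum = log(10/8) + log(10/2) + log(10/5) + log(10/5) = 3.2189
Step 5: n(R) = number of terms in the Jensen sum = count of zeros inside |z| < 10 = 4

4


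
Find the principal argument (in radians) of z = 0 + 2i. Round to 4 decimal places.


Step 1: z = 0 + 2i
Step 2: arg(z) = atan2(2, 0)
Step 3: arg(z) = 1.5708

1.5708


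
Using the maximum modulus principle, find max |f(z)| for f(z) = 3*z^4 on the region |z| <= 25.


Step 1: On |z| = 25, |f(z)| = 3 * |z|^4 = 3 * 25^4
Step 2: By maximum modulus principle, maximum is on boundary.
Step 3: Maximum = 3 * 390625 = 1171875

1171875


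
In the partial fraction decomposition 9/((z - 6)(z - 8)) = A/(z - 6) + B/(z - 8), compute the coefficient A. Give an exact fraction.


Step 1: Multiply both sides by (z - 6) and set z = 6
Step 2: A = 9 / (6 - 8)
Step 3: A = 9 / (-2)
Step 4: A = -9/2

-9/2


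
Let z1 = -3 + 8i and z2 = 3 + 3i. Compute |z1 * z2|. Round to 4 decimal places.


Step 1: |z1| = sqrt((-3)^2 + 8^2) = sqrt(73)
Step 2: |z2| = sqrt(3^2 + 3^2) = sqrt(18)
Step 3: |z1*z2| = |z1|*|z2| = sqrt(73) * sqrt(18) = sqrt(73 * 18) = sqrt(1314)
Step 4: = 36.2491

36.2491


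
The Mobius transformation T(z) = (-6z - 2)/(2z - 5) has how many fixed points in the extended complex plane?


Step 1: Fixed points satisfy T(z) = z
Step 2: 2z^2 + z + 2 = 0
Step 3: Discriminant = 1^2 - 4*2*2 = -15
Step 4: Number of fixed points = 2

2


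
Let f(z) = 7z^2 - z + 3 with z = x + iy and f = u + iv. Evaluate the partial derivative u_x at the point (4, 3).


Step 1: f(z) = 7(x+iy)^2 - (x+iy) + 3
Step 2: u = 7(x^2 - y^2) - x + 3
Step 3: u_x = 14x - 1
Step 4: At (4, 3): u_x = 56 - 1 = 55

55


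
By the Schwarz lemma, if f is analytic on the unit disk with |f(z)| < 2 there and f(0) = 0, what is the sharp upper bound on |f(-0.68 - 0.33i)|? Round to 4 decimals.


Step 1: g = f/2 maps D -> D with g(0) = 0, so by the Schwarz lemma |g(z)| <= |z|, i.e. |f(z)| <= 2|z|; this is sharp (f(z) = 2z).
Step 2: |z0|^2 = (-0.68)^2 + (-0.33)^2 = 0.5713
Step 3: |z0| = sqrt(0.5713) = 0.755844
Step 4: Best bound = 2 * |z0| = 2 * 0.755844 = 1.5117

1.5117


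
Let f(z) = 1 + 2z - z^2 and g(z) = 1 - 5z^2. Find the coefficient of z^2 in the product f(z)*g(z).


Step 1: z^2 term in f*g comes from: (1)*(-5z^2) + (2z)*(0) + (-z^2)*(1)
Step 2: = -5 + 0 - 1
Step 3: = -6

-6


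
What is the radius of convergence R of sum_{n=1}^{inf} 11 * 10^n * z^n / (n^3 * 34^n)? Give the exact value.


Step 1: General term a_n = 11 * 10^n / (n^3 * 34^n)
Step 2: By the root test, |a_n|^(1/n) = 11^(1/n) * 10 / (n^(3/n) * 34) -> 10/34 as n -> infinity (since 11^(1/n) -> 1 and n^(3/n) -> 1)
Step 3: R = 1/lim|a_n|^(1/n) = 34/10 = 17/5

17/5


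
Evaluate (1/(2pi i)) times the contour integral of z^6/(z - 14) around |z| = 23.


Step 1: f(z) = z^6, a = 14 is inside |z| = 23
Step 2: By Cauchy integral formula: (1/(2pi*i)) * integral = f(a)
Step 3: f(14) = 14^6 = 7529536

7529536


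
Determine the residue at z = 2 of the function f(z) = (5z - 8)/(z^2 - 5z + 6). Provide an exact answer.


Step 1: Q(z) = z^2 - 5z + 6 = (z - 2)(z - 3)
Step 2: Q'(z) = 2z - 5
Step 3: Q'(2) = -1, P(2) = 2
Step 4: Res = P(2)/Q'(2) = 2/(-1) = -2

-2


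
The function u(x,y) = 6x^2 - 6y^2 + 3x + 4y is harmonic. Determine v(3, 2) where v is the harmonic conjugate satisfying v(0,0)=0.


Step 1: v_x = -u_y = 12y - 4
Step 2: v_y = u_x = 12x + 3
Step 3: v = 12xy - 4x + 3y + C
Step 4: v(0,0) = 0 => C = 0
Step 5: v(3, 2) = 66

66


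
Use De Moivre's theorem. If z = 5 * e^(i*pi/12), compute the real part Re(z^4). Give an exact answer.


Step 1: By De Moivre's theorem, z^4 = 5^4 * e^(i*4*pi/12) = 625 * (cos(pi/3) + i*sin(pi/3))
Step 2: |z|^4 = 5^4 = 625
Step 3: The angle pi/3 already lies in [0, 2*pi)
Step 4: cos(pi/3) = 1/2
Step 5: Re(z^4) = 625 * 1/2 = 625/2

625/2


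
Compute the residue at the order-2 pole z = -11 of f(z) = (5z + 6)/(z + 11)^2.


Step 1: Pole of order 2 at z = -11
Step 2: Res = lim d/dz [(z + 11)^2 * f(z)] as z -> -11
Step 3: (z + 11)^2 * f(z) = 5z + 6
Step 4: d/dz[5z + 6] = 5

5


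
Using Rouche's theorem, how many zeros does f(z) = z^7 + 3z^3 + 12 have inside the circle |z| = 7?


Step 1: On |z| = 7 the three terms have sizes |z^7| = 7^7 = 823543, |3z^3| = 3*7^3 = 1029, |12| = 12
Step 2: The dominant term is g(z) = z^7; let h(z) = 3z^3 + 12 so f = g + h
Step 3: On |z| = 7: |g| = 823543 and |h| <= 1029 + 12 = 1041
Step 4: Since 823543 > 1041, |h| < |g| on |z| = 7, so by Rouche f has the same number of zeros as g inside |z| < 7
Step 5: g(z) = z^7 has 7 zeros (all at the origin) inside |z| < 7. Answer = 7

7


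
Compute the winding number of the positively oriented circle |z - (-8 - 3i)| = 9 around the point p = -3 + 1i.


Step 1: Center c = (-8, -3), radius = 9
Step 2: |p - c|^2 = 5^2 + 4^2 = 41
Step 3: r^2 = 81
Step 4: |p-c| < r so winding number = 1

1


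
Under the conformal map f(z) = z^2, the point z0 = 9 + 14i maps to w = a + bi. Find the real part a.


Step 1: z0 = 9 + 14i
Step 2: z0^2 = 9^2 - 14^2 + 252i
Step 3: real part = 81 - 196 = -115

-115


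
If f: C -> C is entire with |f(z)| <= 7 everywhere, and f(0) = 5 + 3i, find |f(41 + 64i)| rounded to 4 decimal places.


Step 1: By Liouville's theorem, a bounded entire function is constant.
Step 2: f(z) = f(0) = 5 + 3i for all z.
Step 3: |f(w)| = |5 + 3i| = sqrt(25 + 9)
Step 4: = 5.831

5.831


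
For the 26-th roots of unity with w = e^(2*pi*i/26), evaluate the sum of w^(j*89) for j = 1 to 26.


Step 1: The sum sum_{j=1}^{n} w^(k*j) equals n if n | k, else 0.
Step 2: Here n = 26, k = 89
Step 3: Does n divide k? 26 | 89 -> False
Step 4: Sum = 0

0


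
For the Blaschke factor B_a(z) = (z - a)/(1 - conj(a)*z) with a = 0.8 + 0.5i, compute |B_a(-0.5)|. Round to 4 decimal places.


Step 1: Numerator z0 - a = -0.5 - (0.8 + 0.5i) = -1.3 - 0.5i
Step 2: Denominator 1 - conj(a)*z0 = 1 - (0.8 - 0.5i)*(-0.5) = 1.4 - 0.25i
Step 3: |z0 - a|^2 = (-1.3)^2 + (-0.5)^2 = 1.94; |1 - conj(a)*z0|^2 = 1.4^2 + (-0.25)^2 = 2.0225
Step 4: |B_a(-0.5)| = sqrt(1.94 / 2.0225) = sqrt(0.959209)
Step 5: = 0.9794

0.9794


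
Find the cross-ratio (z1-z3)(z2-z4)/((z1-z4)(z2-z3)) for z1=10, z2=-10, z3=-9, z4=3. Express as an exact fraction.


Step 1: (z1-z3)(z2-z4) = 19 * (-13) = -247
Step 2: (z1-z4)(z2-z3) = 7 * (-1) = -7
Step 3: Cross-ratio = 247/7 = 247/7

247/7


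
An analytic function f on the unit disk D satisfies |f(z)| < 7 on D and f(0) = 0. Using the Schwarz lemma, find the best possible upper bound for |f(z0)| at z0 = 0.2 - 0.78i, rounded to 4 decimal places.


Step 1: g = f/7 maps D -> D with g(0) = 0, so by the Schwarz lemma |g(z)| <= |z|, i.e. |f(z)| <= 7|z|; this is sharp (f(z) = 7z).
Step 2: |z0|^2 = 0.2^2 + (-0.78)^2 = 0.6484
Step 3: |z0| = sqrt(0.6484) = 0.805233
Step 4: Best bound = 7 * |z0| = 7 * 0.805233 = 5.6366

5.6366


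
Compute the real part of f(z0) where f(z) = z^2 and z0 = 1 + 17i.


Step 1: z0 = 1 + 17i
Step 2: z0^2 = 1^2 - 17^2 + 34i
Step 3: real part = 1 - 289 = -288

-288


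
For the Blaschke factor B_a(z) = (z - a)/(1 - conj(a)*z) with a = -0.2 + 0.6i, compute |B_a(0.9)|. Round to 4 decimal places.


Step 1: Numerator z0 - a = 0.9 - (-0.2 + 0.6i) = 1.1 - 0.6i
Step 2: Denominator 1 - conj(a)*z0 = 1 - (-0.2 - 0.6i)*0.9 = 1.18 + 0.54i
Step 3: |z0 - a|^2 = 1.1^2 + (-0.6)^2 = 1.57; |1 - conj(a)*z0|^2 = 1.18^2 + 0.54^2 = 1.684
Step 4: |B_a(0.9)| = sqrt(1.57 / 1.684) = sqrt(0.932304)
Step 5: = 0.9656

0.9656


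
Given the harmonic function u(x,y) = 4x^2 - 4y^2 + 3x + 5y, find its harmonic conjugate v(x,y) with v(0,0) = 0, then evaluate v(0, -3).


Step 1: v_x = -u_y = 8y - 5
Step 2: v_y = u_x = 8x + 3
Step 3: v = 8xy - 5x + 3y + C
Step 4: v(0,0) = 0 => C = 0
Step 5: v(0, -3) = -9

-9


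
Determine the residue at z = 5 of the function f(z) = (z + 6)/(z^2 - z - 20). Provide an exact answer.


Step 1: Q(z) = z^2 - z - 20 = (z - 5)(z + 4)
Step 2: Q'(z) = 2z - 1
Step 3: Q'(5) = 9, P(5) = 11
Step 4: Res = P(5)/Q'(5) = 11/9 = 11/9

11/9


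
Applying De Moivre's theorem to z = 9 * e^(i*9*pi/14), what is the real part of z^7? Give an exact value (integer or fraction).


Step 1: By De Moivre's theorem, z^7 = 9^7 * e^(i*7*9*pi/14) = 4782969 * (cos(9*pi/2) + i*sin(9*pi/2))
Step 2: |z|^7 = 9^7 = 4782969
Step 3: Reduce the angle mod 2*pi: 9*pi/2 - 4*pi = pi/2
Step 4: cos(pi/2) = 0
Step 5: Re(z^7) = 4782969 * 0 = 0

0


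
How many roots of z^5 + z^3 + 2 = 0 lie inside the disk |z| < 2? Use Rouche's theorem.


Step 1: On |z| = 2 the three terms have sizes |z^5| = 2^5 = 32, |z^3| = 2^3 = 8, |2| = 2
Step 2: The dominant term is g(z) = z^5; let h(z) = z^3 + 2 so f = g + h
Step 3: On |z| = 2: |g| = 32 and |h| <= 8 + 2 = 10
Step 4: Since 32 > 10, |h| < |g| on |z| = 2, so by Rouche f has the same number of zeros as g inside |z| < 2
Step 5: g(z) = z^5 has 5 zeros (all at the origin) inside |z| < 2. Answer = 5

5


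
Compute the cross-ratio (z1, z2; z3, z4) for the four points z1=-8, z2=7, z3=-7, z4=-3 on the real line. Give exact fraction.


Step 1: (z1-z3)(z2-z4) = (-1) * 10 = -10
Step 2: (z1-z4)(z2-z3) = (-5) * 14 = -70
Step 3: Cross-ratio = 10/70 = 1/7

1/7


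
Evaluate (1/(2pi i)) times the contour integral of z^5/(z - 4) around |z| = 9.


Step 1: f(z) = z^5, a = 4 is inside |z| = 9
Step 2: By Cauchy integral formula: (1/(2pi*i)) * integral = f(a)
Step 3: f(4) = 4^5 = 1024

1024


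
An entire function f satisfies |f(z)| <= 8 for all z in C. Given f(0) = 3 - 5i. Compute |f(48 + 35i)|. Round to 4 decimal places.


Step 1: By Liouville's theorem, a bounded entire function is constant.
Step 2: f(z) = f(0) = 3 - 5i for all z.
Step 3: |f(w)| = |3 - 5i| = sqrt(9 + 25)
Step 4: = 5.831

5.831


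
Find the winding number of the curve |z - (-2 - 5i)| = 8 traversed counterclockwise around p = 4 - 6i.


Step 1: Center c = (-2, -5), radius = 8
Step 2: |p - c|^2 = 6^2 + (-1)^2 = 37
Step 3: r^2 = 64
Step 4: |p-c| < r so winding number = 1

1


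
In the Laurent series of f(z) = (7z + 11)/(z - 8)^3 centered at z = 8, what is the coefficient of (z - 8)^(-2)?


Step 1: Write the numerator in powers of (z - 8): 7z + 11 = 7(z - 8) + (7*8 + 11) = 7(z - 8) + 67
Step 2: Divide by (z - 8)^3: f(z) = 67(z - 8)^(-3) + 7(z - 8)^(-2)
Step 3: This finite sum is the Laurent series of f about z = 8.
Step 4: Coefficient of (z - 8)^(-2) = coefficient of (z - 8) in the re-centred numerator = 7

7


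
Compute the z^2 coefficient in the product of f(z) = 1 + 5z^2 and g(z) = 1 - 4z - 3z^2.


Step 1: z^2 term in f*g comes from: (1)*(-3z^2) + (0)*(-4z) + (5z^2)*(1)
Step 2: = -3 + 0 + 5
Step 3: = 2

2


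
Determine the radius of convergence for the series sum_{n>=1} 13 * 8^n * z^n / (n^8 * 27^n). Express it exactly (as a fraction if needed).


Step 1: General term a_n = 13 * 8^n / (n^8 * 27^n)
Step 2: By the root test, |a_n|^(1/n) = 13^(1/n) * 8 / (n^(8/n) * 27) -> 8/27 as n -> infinity (since 13^(1/n) -> 1 and n^(8/n) -> 1)
Step 3: R = 1/lim|a_n|^(1/n) = 27/8

27/8


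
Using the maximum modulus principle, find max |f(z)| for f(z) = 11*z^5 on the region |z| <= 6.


Step 1: On |z| = 6, |f(z)| = 11 * |z|^5 = 11 * 6^5
Step 2: By maximum modulus principle, maximum is on boundary.
Step 3: Maximum = 11 * 7776 = 85536

85536


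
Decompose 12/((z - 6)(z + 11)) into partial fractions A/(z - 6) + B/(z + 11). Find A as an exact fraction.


Step 1: Multiply both sides by (z - 6) and set z = 6
Step 2: A = 12 / (6 + 11)
Step 3: A = 12 / 17
Step 4: A = 12/17

12/17


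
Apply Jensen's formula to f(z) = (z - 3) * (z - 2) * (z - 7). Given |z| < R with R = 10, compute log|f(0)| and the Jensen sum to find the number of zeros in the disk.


Jensen's formula: (1/2pi)*integral log|f(Re^it)|dt = log|f(0)| + sum_{|a_k|<R} log(R/|a_k|)
Step 1: f(0) = (-3) * (-2) * (-7) = -42
Step 2: log|f(0)| = log|3| + log|2| + log|7| = 3.7377
Step 3: Zeros inside |z| < 10: 3, 2, 7
Step 4: Jensen sum = log(10/3) + log(10/2) + log(10/7) = 3.1701
Step 5: n(R) = number of terms in the Jensen sum = count of zeros inside |z| < 10 = 3

3


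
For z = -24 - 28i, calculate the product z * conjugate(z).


Step 1: conj(z) = -24 + 28i
Step 2: z * conj(z) = (-24)^2 + (-28)^2
Step 3: = 576 + 784 = 1360

1360


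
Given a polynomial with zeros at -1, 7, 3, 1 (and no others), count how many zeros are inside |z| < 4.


Step 1: Check each root:
  z = -1: |-1| = 1 < 4
  z = 7: |7| = 7 >= 4
  z = 3: |3| = 3 < 4
  z = 1: |1| = 1 < 4
Step 2: Count = 3

3


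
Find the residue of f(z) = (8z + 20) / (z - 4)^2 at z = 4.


Step 1: Pole of order 2 at z = 4
Step 2: Res = lim d/dz [(z - 4)^2 * f(z)] as z -> 4
Step 3: (z - 4)^2 * f(z) = 8z + 20
Step 4: d/dz[8z + 20] = 8

8


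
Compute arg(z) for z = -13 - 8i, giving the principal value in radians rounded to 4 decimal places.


Step 1: z = -13 - 8i
Step 2: arg(z) = atan2(-8, -13)
Step 3: arg(z) = -2.5899

-2.5899


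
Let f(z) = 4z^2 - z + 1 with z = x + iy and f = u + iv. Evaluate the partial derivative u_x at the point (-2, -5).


Step 1: f(z) = 4(x+iy)^2 - (x+iy) + 1
Step 2: u = 4(x^2 - y^2) - x + 1
Step 3: u_x = 8x - 1
Step 4: At (-2, -5): u_x = -16 - 1 = -17

-17


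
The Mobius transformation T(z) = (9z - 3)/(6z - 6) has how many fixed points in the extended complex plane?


Step 1: Fixed points satisfy T(z) = z
Step 2: 6z^2 - 15z + 3 = 0
Step 3: Discriminant = (-15)^2 - 4*6*3 = 153
Step 4: Number of fixed points = 2

2


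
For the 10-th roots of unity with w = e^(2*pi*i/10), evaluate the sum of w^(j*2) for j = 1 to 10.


Step 1: The sum sum_{j=1}^{n} w^(k*j) equals n if n | k, else 0.
Step 2: Here n = 10, k = 2
Step 3: Does n divide k? 10 | 2 -> False
Step 4: Sum = 0

0


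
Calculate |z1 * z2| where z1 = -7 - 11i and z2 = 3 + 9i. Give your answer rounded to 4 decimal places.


Step 1: |z1| = sqrt((-7)^2 + (-11)^2) = sqrt(170)
Step 2: |z2| = sqrt(3^2 + 9^2) = sqrt(90)
Step 3: |z1*z2| = |z1|*|z2| = sqrt(170) * sqrt(90) = sqrt(170 * 90) = sqrt(15300)
Step 4: = 123.6932

123.6932


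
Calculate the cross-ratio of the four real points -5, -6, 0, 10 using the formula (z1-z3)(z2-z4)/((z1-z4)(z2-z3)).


Step 1: (z1-z3)(z2-z4) = (-5) * (-16) = 80
Step 2: (z1-z4)(z2-z3) = (-15) * (-6) = 90
Step 3: Cross-ratio = 80/90 = 8/9

8/9


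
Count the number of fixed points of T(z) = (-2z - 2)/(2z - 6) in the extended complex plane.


Step 1: Fixed points satisfy T(z) = z
Step 2: 2z^2 - 4z + 2 = 0
Step 3: Discriminant = (-4)^2 - 4*2*2 = 0
Step 4: Number of fixed points = 1

1


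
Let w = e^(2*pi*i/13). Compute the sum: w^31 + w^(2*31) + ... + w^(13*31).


Step 1: The sum sum_{j=1}^{n} w^(k*j) equals n if n | k, else 0.
Step 2: Here n = 13, k = 31
Step 3: Does n divide k? 13 | 31 -> False
Step 4: Sum = 0

0


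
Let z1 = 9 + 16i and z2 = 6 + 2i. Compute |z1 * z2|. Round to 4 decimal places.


Step 1: |z1| = sqrt(9^2 + 16^2) = sqrt(337)
Step 2: |z2| = sqrt(6^2 + 2^2) = sqrt(40)
Step 3: |z1*z2| = |z1|*|z2| = sqrt(337) * sqrt(40) = sqrt(337 * 40) = sqrt(13480)
Step 4: = 116.1034

116.1034


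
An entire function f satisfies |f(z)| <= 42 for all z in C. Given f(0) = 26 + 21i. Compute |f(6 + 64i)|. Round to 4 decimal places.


Step 1: By Liouville's theorem, a bounded entire function is constant.
Step 2: f(z) = f(0) = 26 + 21i for all z.
Step 3: |f(w)| = |26 + 21i| = sqrt(676 + 441)
Step 4: = 33.4215

33.4215


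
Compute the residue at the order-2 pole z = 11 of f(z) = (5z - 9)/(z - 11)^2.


Step 1: Pole of order 2 at z = 11
Step 2: Res = lim d/dz [(z - 11)^2 * f(z)] as z -> 11
Step 3: (z - 11)^2 * f(z) = 5z - 9
Step 4: d/dz[5z - 9] = 5

5


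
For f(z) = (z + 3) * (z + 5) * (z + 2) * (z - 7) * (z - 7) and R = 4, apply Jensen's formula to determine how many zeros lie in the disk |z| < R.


Jensen's formula: (1/2pi)*integral log|f(Re^it)|dt = log|f(0)| + sum_{|a_k|<R} log(R/|a_k|)
Step 1: f(0) = 3 * 5 * 2 * (-7) * (-7) = 1470
Step 2: log|f(0)| = log|-3| + log|-5| + log|-2| + log|7| + log|7| = 7.293
Step 3: Zeros inside |z| < 4: -3, -2
Step 4: Jensen sum = log(4/3) + log(4/2) = 0.9808
Step 5: n(R) = number of terms in the Jensen sum = count of zeros inside |z| < 4 = 2

2


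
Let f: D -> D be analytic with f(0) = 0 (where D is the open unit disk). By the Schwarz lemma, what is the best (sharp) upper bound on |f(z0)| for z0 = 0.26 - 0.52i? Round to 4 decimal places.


Step 1: Schwarz lemma: if f: D -> D is analytic with f(0) = 0, then |f(z)| <= |z| for all z in D, and this is sharp (f(z) = z).
Step 2: |z0|^2 = 0.26^2 + (-0.52)^2 = 0.338
Step 3: |z0| = sqrt(0.338) = 0.581378
Step 4: Best bound = |z0| = 0.5814

0.5814


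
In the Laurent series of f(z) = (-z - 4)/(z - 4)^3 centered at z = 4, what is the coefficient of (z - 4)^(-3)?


Step 1: Write the numerator in powers of (z - 4): -z - 4 = -(z - 4) + (-1*4 - 4) = -(z - 4) - 8
Step 2: Divide by (z - 4)^3: f(z) = -8(z - 4)^(-3) - (z - 4)^(-2)
Step 3: This finite sum is the Laurent series of f about z = 4.
Step 4: Coefficient of (z - 4)^(-3) = -1*4 - 4 = -8

-8


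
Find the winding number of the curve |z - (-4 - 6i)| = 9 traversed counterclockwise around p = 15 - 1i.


Step 1: Center c = (-4, -6), radius = 9
Step 2: |p - c|^2 = 19^2 + 5^2 = 386
Step 3: r^2 = 81
Step 4: |p-c| > r so winding number = 0

0


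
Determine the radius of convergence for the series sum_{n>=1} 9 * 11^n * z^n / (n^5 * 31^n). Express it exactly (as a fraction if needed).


Step 1: General term a_n = 9 * 11^n / (n^5 * 31^n)
Step 2: By the root test, |a_n|^(1/n) = 9^(1/n) * 11 / (n^(5/n) * 31) -> 11/31 as n -> infinity (since 9^(1/n) -> 1 and n^(5/n) -> 1)
Step 3: R = 1/lim|a_n|^(1/n) = 31/11

31/11


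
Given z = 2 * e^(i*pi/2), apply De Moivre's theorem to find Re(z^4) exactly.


Step 1: By De Moivre's theorem, z^4 = 2^4 * e^(i*4*pi/2) = 16 * (cos(2*pi) + i*sin(2*pi))
Step 2: |z|^4 = 2^4 = 16
Step 3: Reduce the angle mod 2*pi: 2*pi - 2*pi = 0
Step 4: cos(0) = 1
Step 5: Re(z^4) = 16 * 1 = 16

16


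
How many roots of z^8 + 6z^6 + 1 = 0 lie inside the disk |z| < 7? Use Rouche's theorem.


Step 1: On |z| = 7 the three terms have sizes |z^8| = 7^8 = 5764801, |6z^6| = 6*7^6 = 705894, |1| = 1
Step 2: The dominant term is g(z) = z^8; let h(z) = 6z^6 + 1 so f = g + h
Step 3: On |z| = 7: |g| = 5764801 and |h| <= 705894 + 1 = 705895
Step 4: Since 5764801 > 705895, |h| < |g| on |z| = 7, so by Rouche f has the same number of zeros as g inside |z| < 7
Step 5: g(z) = z^8 has 8 zeros (all at the origin) inside |z| < 7. Answer = 8

8


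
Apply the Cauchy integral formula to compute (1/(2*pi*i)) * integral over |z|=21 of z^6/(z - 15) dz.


Step 1: f(z) = z^6, a = 15 is inside |z| = 21
Step 2: By Cauchy integral formula: (1/(2pi*i)) * integral = f(a)
Step 3: f(15) = 15^6 = 11390625

11390625


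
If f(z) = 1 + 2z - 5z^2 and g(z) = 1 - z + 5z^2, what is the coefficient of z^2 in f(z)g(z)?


Step 1: z^2 term in f*g comes from: (1)*(5z^2) + (2z)*(-z) + (-5z^2)*(1)
Step 2: = 5 - 2 - 5
Step 3: = -2

-2


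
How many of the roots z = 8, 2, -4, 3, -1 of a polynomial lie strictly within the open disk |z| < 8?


Step 1: Check each root:
  z = 8: |8| = 8 >= 8
  z = 2: |2| = 2 < 8
  z = -4: |-4| = 4 < 8
  z = 3: |3| = 3 < 8
  z = -1: |-1| = 1 < 8
Step 2: Count = 4

4


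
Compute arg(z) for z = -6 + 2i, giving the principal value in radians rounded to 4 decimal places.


Step 1: z = -6 + 2i
Step 2: arg(z) = atan2(2, -6)
Step 3: arg(z) = 2.8198

2.8198


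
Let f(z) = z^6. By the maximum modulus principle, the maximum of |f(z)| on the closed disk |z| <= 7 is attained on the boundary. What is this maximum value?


Step 1: On |z| = 7, |f(z)| = |z|^6 = 7^6
Step 2: By maximum modulus principle, maximum is on boundary.
Step 3: Maximum = 117649 = 117649

117649


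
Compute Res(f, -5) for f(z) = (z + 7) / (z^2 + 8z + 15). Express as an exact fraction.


Step 1: Q(z) = z^2 + 8z + 15 = (z + 5)(z + 3)
Step 2: Q'(z) = 2z + 8
Step 3: Q'(-5) = -2, P(-5) = 2
Step 4: Res = P(-5)/Q'(-5) = 2/(-2) = -1

-1


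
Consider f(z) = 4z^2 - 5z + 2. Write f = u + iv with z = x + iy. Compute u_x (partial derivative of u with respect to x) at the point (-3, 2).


Step 1: f(z) = 4(x+iy)^2 - 5(x+iy) + 2
Step 2: u = 4(x^2 - y^2) - 5x + 2
Step 3: u_x = 8x - 5
Step 4: At (-3, 2): u_x = -24 - 5 = -29

-29


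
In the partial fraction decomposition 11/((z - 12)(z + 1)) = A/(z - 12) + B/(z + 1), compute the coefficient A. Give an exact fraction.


Step 1: Multiply both sides by (z - 12) and set z = 12
Step 2: A = 11 / (12 + 1)
Step 3: A = 11 / 13
Step 4: A = 11/13

11/13


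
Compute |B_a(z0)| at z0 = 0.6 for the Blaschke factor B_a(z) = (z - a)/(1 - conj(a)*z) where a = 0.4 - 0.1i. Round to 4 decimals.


Step 1: Numerator z0 - a = 0.6 - (0.4 - 0.1i) = 0.2 + 0.1i
Step 2: Denominator 1 - conj(a)*z0 = 1 - (0.4 + 0.1i)*0.6 = 0.76 - 0.06i
Step 3: |z0 - a|^2 = 0.2^2 + 0.1^2 = 0.05; |1 - conj(a)*z0|^2 = 0.76^2 + (-0.06)^2 = 0.5812
Step 4: |B_a(0.6)| = sqrt(0.05 / 0.5812) = sqrt(0.086029)
Step 5: = 0.2933

0.2933


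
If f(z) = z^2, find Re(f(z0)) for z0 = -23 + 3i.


Step 1: z0 = -23 + 3i
Step 2: z0^2 = (-23)^2 - 3^2 - 138i
Step 3: real part = 529 - 9 = 520

520


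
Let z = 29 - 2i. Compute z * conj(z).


Step 1: conj(z) = 29 + 2i
Step 2: z * conj(z) = 29^2 + (-2)^2
Step 3: = 841 + 4 = 845

845


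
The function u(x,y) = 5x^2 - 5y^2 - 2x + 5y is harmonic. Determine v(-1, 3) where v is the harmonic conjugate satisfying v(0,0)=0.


Step 1: v_x = -u_y = 10y - 5
Step 2: v_y = u_x = 10x - 2
Step 3: v = 10xy - 5x - 2y + C
Step 4: v(0,0) = 0 => C = 0
Step 5: v(-1, 3) = -31

-31


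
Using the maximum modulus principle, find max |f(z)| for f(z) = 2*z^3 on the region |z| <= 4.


Step 1: On |z| = 4, |f(z)| = 2 * |z|^3 = 2 * 4^3
Step 2: By maximum modulus principle, maximum is on boundary.
Step 3: Maximum = 2 * 64 = 128

128


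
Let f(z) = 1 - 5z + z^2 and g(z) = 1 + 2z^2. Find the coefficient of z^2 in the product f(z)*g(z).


Step 1: z^2 term in f*g comes from: (1)*(2z^2) + (-5z)*(0) + (z^2)*(1)
Step 2: = 2 + 0 + 1
Step 3: = 3

3


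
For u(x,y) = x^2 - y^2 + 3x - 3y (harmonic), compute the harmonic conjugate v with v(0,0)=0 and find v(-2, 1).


Step 1: v_x = -u_y = 2y + 3
Step 2: v_y = u_x = 2x + 3
Step 3: v = 2xy + 3x + 3y + C
Step 4: v(0,0) = 0 => C = 0
Step 5: v(-2, 1) = -7

-7


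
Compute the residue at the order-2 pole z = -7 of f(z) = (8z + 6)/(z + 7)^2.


Step 1: Pole of order 2 at z = -7
Step 2: Res = lim d/dz [(z + 7)^2 * f(z)] as z -> -7
Step 3: (z + 7)^2 * f(z) = 8z + 6
Step 4: d/dz[8z + 6] = 8

8


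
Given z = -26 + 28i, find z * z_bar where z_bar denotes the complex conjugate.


Step 1: conj(z) = -26 - 28i
Step 2: z * conj(z) = (-26)^2 + 28^2
Step 3: = 676 + 784 = 1460

1460


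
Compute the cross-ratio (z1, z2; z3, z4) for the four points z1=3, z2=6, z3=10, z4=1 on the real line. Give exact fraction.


Step 1: (z1-z3)(z2-z4) = (-7) * 5 = -35
Step 2: (z1-z4)(z2-z3) = 2 * (-4) = -8
Step 3: Cross-ratio = 35/8 = 35/8

35/8


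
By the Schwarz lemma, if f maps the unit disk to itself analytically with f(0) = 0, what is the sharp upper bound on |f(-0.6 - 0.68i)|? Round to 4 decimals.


Step 1: Schwarz lemma: if f: D -> D is analytic with f(0) = 0, then |f(z)| <= |z| for all z in D, and this is sharp (f(z) = z).
Step 2: |z0|^2 = (-0.6)^2 + (-0.68)^2 = 0.8224
Step 3: |z0| = sqrt(0.8224) = 0.906863
Step 4: Best bound = |z0| = 0.9069

0.9069


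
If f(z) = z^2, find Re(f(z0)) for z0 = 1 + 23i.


Step 1: z0 = 1 + 23i
Step 2: z0^2 = 1^2 - 23^2 + 46i
Step 3: real part = 1 - 529 = -528

-528


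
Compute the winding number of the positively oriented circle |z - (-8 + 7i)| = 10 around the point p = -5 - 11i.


Step 1: Center c = (-8, 7), radius = 10
Step 2: |p - c|^2 = 3^2 + (-18)^2 = 333
Step 3: r^2 = 100
Step 4: |p-c| > r so winding number = 0

0


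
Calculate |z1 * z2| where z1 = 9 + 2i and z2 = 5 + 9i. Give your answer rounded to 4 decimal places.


Step 1: |z1| = sqrt(9^2 + 2^2) = sqrt(85)
Step 2: |z2| = sqrt(5^2 + 9^2) = sqrt(106)
Step 3: |z1*z2| = |z1|*|z2| = sqrt(85) * sqrt(106) = sqrt(85 * 106) = sqrt(9010)
Step 4: = 94.921

94.921


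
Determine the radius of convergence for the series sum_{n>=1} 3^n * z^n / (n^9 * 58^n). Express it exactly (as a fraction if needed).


Step 1: General term a_n = 3^n / (n^9 * 58^n)
Step 2: By the root test, |a_n|^(1/n) = 3 / (n^(9/n) * 58) -> 3/58 as n -> infinity (since n^(9/n) -> 1)
Step 3: R = 1/lim|a_n|^(1/n) = 58/3

58/3


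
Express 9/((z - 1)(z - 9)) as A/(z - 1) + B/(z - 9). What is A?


Step 1: Multiply both sides by (z - 1) and set z = 1
Step 2: A = 9 / (1 - 9)
Step 3: A = 9 / (-8)
Step 4: A = -9/8

-9/8


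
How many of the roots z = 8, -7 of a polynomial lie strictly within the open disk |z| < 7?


Step 1: Check each root:
  z = 8: |8| = 8 >= 7
  z = -7: |-7| = 7 >= 7
Step 2: Count = 0

0


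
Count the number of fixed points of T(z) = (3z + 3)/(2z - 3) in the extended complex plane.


Step 1: Fixed points satisfy T(z) = z
Step 2: 2z^2 - 6z - 3 = 0
Step 3: Discriminant = (-6)^2 - 4*2*(-3) = 60
Step 4: Number of fixed points = 2

2


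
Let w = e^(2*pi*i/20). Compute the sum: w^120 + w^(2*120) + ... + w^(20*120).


Step 1: The sum sum_{j=1}^{n} w^(k*j) equals n if n | k, else 0.
Step 2: Here n = 20, k = 120
Step 3: Does n divide k? 20 | 120 -> True
Step 4: Sum = 20

20


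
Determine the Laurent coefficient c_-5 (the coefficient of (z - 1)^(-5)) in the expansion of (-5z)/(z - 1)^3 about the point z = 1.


Step 1: Write the numerator in powers of (z - 1): -5z = -5(z - 1) + (-5*1 + 0) = -5(z - 1) - 5
Step 2: Divide by (z - 1)^3: f(z) = -5(z - 1)^(-3) - 5(z - 1)^(-2)
Step 3: This finite sum is the Laurent series of f about z = 1.
Step 4: Only the powers -3 and -2 appear, so the coefficient of (z - 1)^(-5) = 0

0
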